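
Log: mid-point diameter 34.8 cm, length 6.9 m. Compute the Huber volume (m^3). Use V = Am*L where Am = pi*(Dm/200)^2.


Huber: V = Am * L,  Am = pi*(Dm/200)^2
Am = pi*(34.8/200)^2 = 0.095115 m^2
V = 0.095115*6.9 = 0.6563 m^3

0.6563


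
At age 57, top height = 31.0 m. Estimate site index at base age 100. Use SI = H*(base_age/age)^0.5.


Formula: SI = H_dom * (base_age / age)^0.5
Age ratio = 100 / 57 = 1.75439
sqrt(age_ratio) = 1.32453
SI = 31.0 * 1.32453 = 41.1 m

41.1


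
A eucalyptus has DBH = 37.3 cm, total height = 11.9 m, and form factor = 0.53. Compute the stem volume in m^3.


Formula: V = pi * (DBH/200)^2 * H * ff
Radius = DBH/200 = 37.3/200 = 0.1865 m
Radius^2 = 0.1865^2 = 0.03478225 m^2
V = pi * 0.03478225 * 11.9 * 0.53
V = 0.689 m^3

0.689


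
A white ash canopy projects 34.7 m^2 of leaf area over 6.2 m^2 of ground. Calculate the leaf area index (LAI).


Formula: LAI = total leaf area / ground area  (dimensionless)
LAI = 34.7 m^2 / 6.2 m^2
LAI = 5.6

5.6


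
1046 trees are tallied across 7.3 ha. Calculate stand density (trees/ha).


Formula: Stand Density = N_trees / Area_ha
Density = 1046 trees / 7.3 ha
Density = 143 trees/ha

143


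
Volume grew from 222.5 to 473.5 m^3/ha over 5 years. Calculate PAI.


Formula: PAI = (V_T2 - V_T1) / (T2 - T1)
Volume increment = 473.5 - 222.5 = 251.0 m^3/ha
PAI = 251.0 / 5 = 50.2 m^3/ha/year

50.2


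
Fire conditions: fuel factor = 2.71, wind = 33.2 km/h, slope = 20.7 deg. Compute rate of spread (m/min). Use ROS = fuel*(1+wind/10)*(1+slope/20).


Formula: ROS = fuel * (1 + wind/10) * (1 + slope/20)
Wind factor = 1 + 33.2/10 = 4.32
Slope factor = 1 + 20.7/20 = 2.035
ROS = 2.71 * 4.32 * 2.035 = 23.82 m/min

23.82


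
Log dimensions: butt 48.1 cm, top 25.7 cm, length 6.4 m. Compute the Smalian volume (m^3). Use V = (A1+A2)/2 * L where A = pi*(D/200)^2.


Smalian: V = (A1 + A2)/2 * L,  A = pi*(D/200)^2
A1 = pi*(48.1/200)^2 = 0.181711 m^2
A2 = pi*(25.7/200)^2 = 0.051875 m^2
V = (0.181711+0.051875)/2*6.4 = 0.7475 m^3

0.7475


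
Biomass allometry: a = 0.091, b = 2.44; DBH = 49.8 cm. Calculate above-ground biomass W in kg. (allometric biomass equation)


Formula: W = a * DBH^b  (allometric power law)
DBH^b = 49.8^2.44 = 13843.2989
W = 0.091 * 13843.2989 = 1259.7 kg

1259.7


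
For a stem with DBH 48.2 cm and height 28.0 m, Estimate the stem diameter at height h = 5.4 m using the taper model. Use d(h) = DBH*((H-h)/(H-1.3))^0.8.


Taper: d(h) = DBH * ((H - h) / (H - 1.3))^0.8
Numerator = H - h = 28.0 - 5.4 = 22.6 m
Denominator = H - 1.3 = 28.0 - 1.3 = 26.7 m
Ratio = 22.6 / 26.7 = 0.84644
d = 48.2 * 0.84644^0.8 = 42.2 cm

42.2


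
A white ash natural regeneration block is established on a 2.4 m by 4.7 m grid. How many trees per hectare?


Formula: TPH = 10000 m^2/ha / (spacing_x * spacing_y)
Area per tree = 2.4 m * 4.7 m = 11.28 m^2
TPH = 10000 / 11.28 = 887 trees/ha

887


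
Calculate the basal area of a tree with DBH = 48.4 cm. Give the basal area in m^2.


Formula: BA = pi * (DBH/2)^2 / 10000  (cm^2 to m^2)
Radius = DBH/2 = 48.4/2 = 24.2 cm
BA = pi * 24.2^2 / 10000
   = 1839.8423 cm^2 / 10000
   = 0.184 m^2

0.184


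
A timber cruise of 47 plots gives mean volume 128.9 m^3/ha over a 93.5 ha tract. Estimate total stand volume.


Formula: Total Volume = Mean Volume per ha * Total Area
Total Volume = 128.9 m^3/ha * 93.5 ha
Total Volume = 12052 m^3

12052


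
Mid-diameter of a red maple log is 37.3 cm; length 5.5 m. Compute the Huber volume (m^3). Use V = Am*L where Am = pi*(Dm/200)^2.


Huber: V = Am * L,  Am = pi*(Dm/200)^2
Am = pi*(37.3/200)^2 = 0.109272 m^2
V = 0.109272*5.5 = 0.601 m^3

0.601


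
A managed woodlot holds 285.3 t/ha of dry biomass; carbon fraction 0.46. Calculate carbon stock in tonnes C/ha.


Formula: Carbon Stock = Biomass * Carbon Fraction
C = 285.3 t/ha * 0.46
C = 131.2 t C/ha

131.2


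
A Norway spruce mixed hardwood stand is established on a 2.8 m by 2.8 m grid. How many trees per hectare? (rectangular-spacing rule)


Formula: TPH = 10000 m^2/ha / (spacing_x * spacing_y)
Area per tree = 2.8 m * 2.8 m = 7.84 m^2
TPH = 10000 / 7.84 = 1276 trees/ha

1276


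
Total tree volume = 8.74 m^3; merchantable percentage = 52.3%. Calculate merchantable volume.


Formula: MV = V_total * (merchantable_pct / 100)
Merchantable fraction = 52.3% / 100 = 0.523
MV = 8.74 m^3 * 0.523 = 4.571 m^3

4.571


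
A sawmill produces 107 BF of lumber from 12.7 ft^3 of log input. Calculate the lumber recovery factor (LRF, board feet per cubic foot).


Formula: LRF = Lumber Output (BF) / Log Input (ft^3)
LRF = 107 BF / 12.7 ft^3
LRF = 8.43 BF/ft^3

8.43


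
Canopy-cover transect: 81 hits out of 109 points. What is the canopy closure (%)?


Formula: Canopy closure = covered points / total points * 100
Closure = 81 / 109 * 100
Closure = 0.7431 * 100 = 74.3%

74.3


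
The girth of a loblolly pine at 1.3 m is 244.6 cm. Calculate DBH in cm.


Formula: DBH = C / pi
DBH = 244.6 / pi
pi = 3.14159...
DBH = 77.9 cm

77.9


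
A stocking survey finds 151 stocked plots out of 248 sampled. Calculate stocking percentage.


Formula: Stocking % = stocked plots / total plots * 100
Stocking = 151 / 248 * 100
Stocking = 0.6089 * 100 = 60.9%

60.9


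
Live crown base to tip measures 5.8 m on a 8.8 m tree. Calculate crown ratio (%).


Formula: Crown Ratio = (Crown Length / Total Height) * 100
CR = (5.8 m / 8.8 m) * 100
CR = 0.6591 * 100 = 65.9%

65.9


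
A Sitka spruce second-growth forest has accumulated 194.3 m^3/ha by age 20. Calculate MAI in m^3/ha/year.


Formula: MAI = Total Volume / Stand Age
MAI = 194.3 m^3/ha / 20 years
MAI = 9.72 m^3/ha/year

9.72


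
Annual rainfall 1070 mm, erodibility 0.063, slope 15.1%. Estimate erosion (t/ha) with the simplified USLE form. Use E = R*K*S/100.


Formula: E = R * K * S / 100  (simplified USLE)
R * K = 1070 * 0.063 = 67.41
E = 67.41 * 15.1 / 100 = 10.18 t/ha

10.18


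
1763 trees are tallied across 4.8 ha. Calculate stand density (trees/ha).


Formula: Stand Density = N_trees / Area_ha
Density = 1763 trees / 4.8 ha
Density = 367 trees/ha

367


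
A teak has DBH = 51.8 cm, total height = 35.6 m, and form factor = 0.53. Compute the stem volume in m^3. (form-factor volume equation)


Formula: V = pi * (DBH/200)^2 * H * ff
Radius = DBH/200 = 51.8/200 = 0.259 m
Radius^2 = 0.259^2 = 0.067081 m^2
V = pi * 0.067081 * 35.6 * 0.53
V = 3.976 m^3

3.976


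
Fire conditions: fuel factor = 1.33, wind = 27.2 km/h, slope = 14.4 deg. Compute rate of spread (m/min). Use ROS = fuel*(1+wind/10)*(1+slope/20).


Formula: ROS = fuel * (1 + wind/10) * (1 + slope/20)
Wind factor = 1 + 27.2/10 = 3.72
Slope factor = 1 + 14.4/20 = 1.72
ROS = 1.33 * 3.72 * 1.72 = 8.51 m/min

8.51


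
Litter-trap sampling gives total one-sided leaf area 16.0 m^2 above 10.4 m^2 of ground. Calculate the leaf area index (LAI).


Formula: LAI = total leaf area / ground area  (dimensionless)
LAI = 16.0 m^2 / 10.4 m^2
LAI = 1.54

1.54


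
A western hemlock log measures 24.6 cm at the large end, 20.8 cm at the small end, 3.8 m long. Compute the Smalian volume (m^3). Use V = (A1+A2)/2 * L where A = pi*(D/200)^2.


Smalian: V = (A1 + A2)/2 * L,  A = pi*(D/200)^2
A1 = pi*(24.6/200)^2 = 0.047529 m^2
A2 = pi*(20.8/200)^2 = 0.033979 m^2
V = (0.047529+0.033979)/2*3.8 = 0.1549 m^3

0.1549


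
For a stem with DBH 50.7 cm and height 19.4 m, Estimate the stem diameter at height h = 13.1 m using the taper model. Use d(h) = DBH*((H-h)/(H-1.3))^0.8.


Taper: d(h) = DBH * ((H - h) / (H - 1.3))^0.8
Numerator = H - h = 19.4 - 13.1 = 6.3 m
Denominator = H - 1.3 = 19.4 - 1.3 = 18.1 m
Ratio = 6.3 / 18.1 = 0.34807
d = 50.7 * 0.34807^0.8 = 21.8 cm

21.8


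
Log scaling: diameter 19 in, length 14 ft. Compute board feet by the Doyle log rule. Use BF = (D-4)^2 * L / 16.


Doyle: BF = (D - 4)^2 * L / 16
Adjusted diameter = 19 - 4 = 15 in
(D-4)^2 = 15^2 = 225
BF = 225 * 14 / 16 = 197 BF

197


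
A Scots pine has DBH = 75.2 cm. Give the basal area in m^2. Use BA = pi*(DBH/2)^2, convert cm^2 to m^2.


Formula: BA = pi * (DBH/2)^2 / 10000  (cm^2 to m^2)
Radius = DBH/2 = 75.2/2 = 37.6 cm
BA = pi * 37.6^2 / 10000
   = 4441.458 cm^2 / 10000
   = 0.4441 m^2

0.4441


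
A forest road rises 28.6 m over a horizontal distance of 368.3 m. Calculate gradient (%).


Formula: Gradient = rise / run * 100
Gradient = 28.6 / 368.3 * 100 = 7.8%

7.8


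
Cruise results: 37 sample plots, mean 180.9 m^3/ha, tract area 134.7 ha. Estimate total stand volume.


Formula: Total Volume = Mean Volume per ha * Total Area
Total Volume = 180.9 m^3/ha * 134.7 ha
Total Volume = 24367 m^3

24367


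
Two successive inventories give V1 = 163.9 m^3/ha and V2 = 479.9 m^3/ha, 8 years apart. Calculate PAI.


Formula: PAI = (V_T2 - V_T1) / (T2 - T1)
Volume increment = 479.9 - 163.9 = 316.0 m^3/ha
PAI = 316.0 / 8 = 39.5 m^3/ha/year

39.5


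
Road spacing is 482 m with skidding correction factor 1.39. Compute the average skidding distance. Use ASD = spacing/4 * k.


Formula: ASD = (spacing / 4) * correction
Uncorrected distance = spacing / 4 = 482 / 4 = 120.5 m
ASD = 120.5 * 1.39 = 167 m

167


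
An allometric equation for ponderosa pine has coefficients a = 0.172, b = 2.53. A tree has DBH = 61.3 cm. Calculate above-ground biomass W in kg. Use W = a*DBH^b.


Formula: W = a * DBH^b  (allometric power law)
DBH^b = 61.3^2.53 = 33287.0264
W = 0.172 * 33287.0264 = 5725.4 kg

5725.4


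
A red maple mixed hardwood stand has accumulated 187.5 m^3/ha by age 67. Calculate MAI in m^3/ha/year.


Formula: MAI = Total Volume / Stand Age
MAI = 187.5 m^3/ha / 67 years
MAI = 2.8 m^3/ha/year

2.8


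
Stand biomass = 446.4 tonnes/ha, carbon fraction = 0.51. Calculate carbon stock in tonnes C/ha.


Formula: Carbon Stock = Biomass * Carbon Fraction
C = 446.4 t/ha * 0.51
C = 227.7 t C/ha

227.7


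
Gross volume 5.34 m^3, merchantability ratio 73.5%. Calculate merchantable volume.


Formula: MV = V_total * (merchantable_pct / 100)
Merchantable fraction = 73.5% / 100 = 0.735
MV = 5.34 m^3 * 0.735 = 3.925 m^3

3.925


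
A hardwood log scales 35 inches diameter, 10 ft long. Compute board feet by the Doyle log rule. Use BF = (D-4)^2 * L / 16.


Doyle: BF = (D - 4)^2 * L / 16
Adjusted diameter = 35 - 4 = 31 in
(D-4)^2 = 31^2 = 961
BF = 961 * 10 / 16 = 601 BF

601


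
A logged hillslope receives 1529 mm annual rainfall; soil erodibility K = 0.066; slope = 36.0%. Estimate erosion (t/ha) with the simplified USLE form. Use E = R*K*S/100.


Formula: E = R * K * S / 100  (simplified USLE)
R * K = 1529 * 0.066 = 100.914
E = 100.914 * 36.0 / 100 = 36.33 t/ha

36.33


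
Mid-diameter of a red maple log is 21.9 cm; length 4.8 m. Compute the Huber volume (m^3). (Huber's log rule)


Huber: V = Am * L,  Am = pi*(Dm/200)^2
Am = pi*(21.9/200)^2 = 0.037668 m^2
V = 0.037668*4.8 = 0.1808 m^3

0.1808


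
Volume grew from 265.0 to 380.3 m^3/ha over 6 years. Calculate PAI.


Formula: PAI = (V_T2 - V_T1) / (T2 - T1)
Volume increment = 380.3 - 265.0 = 115.3 m^3/ha
PAI = 115.3 / 6 = 19.22 m^3/ha/year

19.22


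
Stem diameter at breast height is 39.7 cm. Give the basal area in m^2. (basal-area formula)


Formula: BA = pi * (DBH/2)^2 / 10000  (cm^2 to m^2)
Radius = DBH/2 = 39.7/2 = 19.85 cm
BA = pi * 19.85^2 / 10000
   = 1237.8582 cm^2 / 10000
   = 0.1238 m^2

0.1238


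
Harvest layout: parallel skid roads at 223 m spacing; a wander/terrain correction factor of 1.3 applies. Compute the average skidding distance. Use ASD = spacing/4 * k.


Formula: ASD = (spacing / 4) * correction
Uncorrected distance = spacing / 4 = 223 / 4 = 55.75 m
ASD = 55.75 * 1.3 = 72 m

72


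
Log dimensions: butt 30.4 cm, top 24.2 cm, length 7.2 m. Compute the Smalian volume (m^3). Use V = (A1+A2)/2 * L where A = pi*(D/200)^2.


Smalian: V = (A1 + A2)/2 * L,  A = pi*(D/200)^2
A1 = pi*(30.4/200)^2 = 0.072583 m^2
A2 = pi*(24.2/200)^2 = 0.045996 m^2
V = (0.072583+0.045996)/2*7.2 = 0.4269 m^3

0.4269


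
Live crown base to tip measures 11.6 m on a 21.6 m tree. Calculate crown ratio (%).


Formula: Crown Ratio = (Crown Length / Total Height) * 100
CR = (11.6 m / 21.6 m) * 100
CR = 0.537 * 100 = 53.7%

53.7


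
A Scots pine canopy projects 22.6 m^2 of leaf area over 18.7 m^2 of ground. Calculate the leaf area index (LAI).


Formula: LAI = total leaf area / ground area  (dimensionless)
LAI = 22.6 m^2 / 18.7 m^2
LAI = 1.21

1.21


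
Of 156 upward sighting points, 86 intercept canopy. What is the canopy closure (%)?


Formula: Canopy closure = covered points / total points * 100
Closure = 86 / 156 * 100
Closure = 0.5513 * 100 = 55.1%

55.1


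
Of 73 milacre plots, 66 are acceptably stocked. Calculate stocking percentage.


Formula: Stocking % = stocked plots / total plots * 100
Stocking = 66 / 73 * 100
Stocking = 0.9041 * 100 = 90.4%

90.4


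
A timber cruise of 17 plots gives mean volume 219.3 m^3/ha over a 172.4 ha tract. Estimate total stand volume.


Formula: Total Volume = Mean Volume per ha * Total Area
Total Volume = 219.3 m^3/ha * 172.4 ha
Total Volume = 37807 m^3

37807


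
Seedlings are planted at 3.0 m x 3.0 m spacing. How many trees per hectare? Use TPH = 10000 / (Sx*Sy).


Formula: TPH = 10000 m^2/ha / (spacing_x * spacing_y)
Area per tree = 3.0 m * 3.0 m = 9.0 m^2
TPH = 10000 / 9.0 = 1111 trees/ha

1111


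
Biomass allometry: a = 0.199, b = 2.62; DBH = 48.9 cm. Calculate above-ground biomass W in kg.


Formula: W = a * DBH^b  (allometric power law)
DBH^b = 48.9^2.62 = 26667.9241
W = 0.199 * 26667.9241 = 5306.9 kg

5306.9


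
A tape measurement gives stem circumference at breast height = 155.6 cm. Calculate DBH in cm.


Formula: DBH = C / pi
DBH = 155.6 / pi
pi = 3.14159...
DBH = 49.5 cm

49.5


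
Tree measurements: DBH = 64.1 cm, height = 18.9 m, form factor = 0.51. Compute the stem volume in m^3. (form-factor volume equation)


Formula: V = pi * (DBH/200)^2 * H * ff
Radius = DBH/200 = 64.1/200 = 0.3205 m
Radius^2 = 0.3205^2 = 0.10272025 m^2
V = pi * 0.10272025 * 18.9 * 0.51
V = 3.111 m^3

3.111


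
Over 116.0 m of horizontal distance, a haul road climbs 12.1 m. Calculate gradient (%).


Formula: Gradient = rise / run * 100
Gradient = 12.1 / 116.0 * 100 = 10.4%

10.4


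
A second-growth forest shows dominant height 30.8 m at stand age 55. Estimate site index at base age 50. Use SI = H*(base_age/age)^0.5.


Formula: SI = H_dom * (base_age / age)^0.5
Age ratio = 50 / 55 = 0.90909
sqrt(age_ratio) = 0.95346
SI = 30.8 * 0.95346 = 29.4 m

29.4


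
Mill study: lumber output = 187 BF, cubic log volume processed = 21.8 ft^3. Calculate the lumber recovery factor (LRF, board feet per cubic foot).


Formula: LRF = Lumber Output (BF) / Log Input (ft^3)
LRF = 187 BF / 21.8 ft^3
LRF = 8.58 BF/ft^3

8.58


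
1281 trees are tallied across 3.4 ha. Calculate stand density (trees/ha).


Formula: Stand Density = N_trees / Area_ha
Density = 1281 trees / 3.4 ha
Density = 377 trees/ha

377


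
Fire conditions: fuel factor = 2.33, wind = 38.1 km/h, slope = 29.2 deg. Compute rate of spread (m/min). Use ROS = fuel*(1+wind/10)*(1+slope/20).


Formula: ROS = fuel * (1 + wind/10) * (1 + slope/20)
Wind factor = 1 + 38.1/10 = 4.81
Slope factor = 1 + 29.2/20 = 2.46
ROS = 2.33 * 4.81 * 2.46 = 27.57 m/min

27.57


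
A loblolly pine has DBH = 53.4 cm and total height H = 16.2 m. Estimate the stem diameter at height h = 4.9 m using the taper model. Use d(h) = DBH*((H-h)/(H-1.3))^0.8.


Taper: d(h) = DBH * ((H - h) / (H - 1.3))^0.8
Numerator = H - h = 16.2 - 4.9 = 11.3 m
Denominator = H - 1.3 = 16.2 - 1.3 = 14.9 m
Ratio = 11.3 / 14.9 = 0.75839
d = 53.4 * 0.75839^0.8 = 42.8 cm

42.8


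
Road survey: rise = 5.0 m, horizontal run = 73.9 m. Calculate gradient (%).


Formula: Gradient = rise / run * 100
Gradient = 5.0 / 73.9 * 100 = 6.8%

6.8


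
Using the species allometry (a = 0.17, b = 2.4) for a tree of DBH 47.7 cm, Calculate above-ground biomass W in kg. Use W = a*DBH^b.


Formula: W = a * DBH^b  (allometric power law)
DBH^b = 47.7^2.4 = 10676.8738
W = 0.17 * 10676.8738 = 1815.1 kg

1815.1


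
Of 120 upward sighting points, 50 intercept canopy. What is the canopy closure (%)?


Formula: Canopy closure = covered points / total points * 100
Closure = 50 / 120 * 100
Closure = 0.4167 * 100 = 41.7%

41.7


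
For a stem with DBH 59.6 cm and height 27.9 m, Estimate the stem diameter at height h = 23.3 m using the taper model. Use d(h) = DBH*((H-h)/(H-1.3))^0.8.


Taper: d(h) = DBH * ((H - h) / (H - 1.3))^0.8
Numerator = H - h = 27.9 - 23.3 = 4.6 m
Denominator = H - 1.3 = 27.9 - 1.3 = 26.6 m
Ratio = 4.6 / 26.6 = 0.17293
d = 59.6 * 0.17293^0.8 = 14.6 cm

14.6


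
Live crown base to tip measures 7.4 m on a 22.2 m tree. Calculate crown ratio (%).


Formula: Crown Ratio = (Crown Length / Total Height) * 100
CR = (7.4 m / 22.2 m) * 100
CR = 0.3333 * 100 = 33.3%

33.3


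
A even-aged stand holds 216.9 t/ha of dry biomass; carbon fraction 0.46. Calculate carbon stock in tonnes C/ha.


Formula: Carbon Stock = Biomass * Carbon Fraction
C = 216.9 t/ha * 0.46
C = 99.8 t C/ha

99.8


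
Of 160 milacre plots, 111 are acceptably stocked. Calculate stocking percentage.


Formula: Stocking % = stocked plots / total plots * 100
Stocking = 111 / 160 * 100
Stocking = 0.6937 * 100 = 69.4%

69.4


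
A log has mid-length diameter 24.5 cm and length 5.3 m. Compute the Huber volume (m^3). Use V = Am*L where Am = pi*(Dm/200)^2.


Huber: V = Am * L,  Am = pi*(Dm/200)^2
Am = pi*(24.5/200)^2 = 0.047144 m^2
V = 0.047144*5.3 = 0.2499 m^3

0.2499


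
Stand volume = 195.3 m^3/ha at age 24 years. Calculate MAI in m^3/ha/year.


Formula: MAI = Total Volume / Stand Age
MAI = 195.3 m^3/ha / 24 years
MAI = 8.14 m^3/ha/year

8.14


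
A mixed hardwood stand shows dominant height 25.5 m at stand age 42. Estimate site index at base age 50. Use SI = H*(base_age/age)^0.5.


Formula: SI = H_dom * (base_age / age)^0.5
Age ratio = 50 / 42 = 1.19048
sqrt(age_ratio) = 1.09109
SI = 25.5 * 1.09109 = 27.8 m

27.8


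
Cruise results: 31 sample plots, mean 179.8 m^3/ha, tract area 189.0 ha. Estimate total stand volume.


Formula: Total Volume = Mean Volume per ha * Total Area
Total Volume = 179.8 m^3/ha * 189.0 ha
Total Volume = 33982 m^3

33982


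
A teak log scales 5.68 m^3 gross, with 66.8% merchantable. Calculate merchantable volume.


Formula: MV = V_total * (merchantable_pct / 100)
Merchantable fraction = 66.8% / 100 = 0.668
MV = 5.68 m^3 * 0.668 = 3.794 m^3

3.794


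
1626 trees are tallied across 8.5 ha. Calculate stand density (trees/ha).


Formula: Stand Density = N_trees / Area_ha
Density = 1626 trees / 8.5 ha
Density = 191 trees/ha

191


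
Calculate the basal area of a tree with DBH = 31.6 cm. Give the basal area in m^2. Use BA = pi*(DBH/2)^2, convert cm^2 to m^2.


Formula: BA = pi * (DBH/2)^2 / 10000  (cm^2 to m^2)
Radius = DBH/2 = 31.6/2 = 15.8 cm
BA = pi * 15.8^2 / 10000
   = 784.2672 cm^2 / 10000
   = 0.0784 m^2

0.0784


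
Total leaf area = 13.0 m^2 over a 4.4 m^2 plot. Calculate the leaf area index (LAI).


Formula: LAI = total leaf area / ground area  (dimensionless)
LAI = 13.0 m^2 / 4.4 m^2
LAI = 2.95

2.95


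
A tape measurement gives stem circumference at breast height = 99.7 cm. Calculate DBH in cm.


Formula: DBH = C / pi
DBH = 99.7 / pi
pi = 3.14159...
DBH = 31.7 cm

31.7


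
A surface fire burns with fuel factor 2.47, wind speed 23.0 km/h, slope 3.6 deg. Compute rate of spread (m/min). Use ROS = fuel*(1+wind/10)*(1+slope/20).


Formula: ROS = fuel * (1 + wind/10) * (1 + slope/20)
Wind factor = 1 + 23.0/10 = 3.3
Slope factor = 1 + 3.6/20 = 1.18
ROS = 2.47 * 3.3 * 1.18 = 9.62 m/min

9.62


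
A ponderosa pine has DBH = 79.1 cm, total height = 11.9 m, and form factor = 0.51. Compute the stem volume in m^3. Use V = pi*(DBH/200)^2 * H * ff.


Formula: V = pi * (DBH/200)^2 * H * ff
Radius = DBH/200 = 79.1/200 = 0.3955 m
Radius^2 = 0.3955^2 = 0.15642025 m^2
V = pi * 0.15642025 * 11.9 * 0.51
V = 2.982 m^3

2.982


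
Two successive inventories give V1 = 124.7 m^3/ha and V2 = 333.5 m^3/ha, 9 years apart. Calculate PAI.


Formula: PAI = (V_T2 - V_T1) / (T2 - T1)
Volume increment = 333.5 - 124.7 = 208.8 m^3/ha
PAI = 208.8 / 9 = 23.2 m^3/ha/year

23.2


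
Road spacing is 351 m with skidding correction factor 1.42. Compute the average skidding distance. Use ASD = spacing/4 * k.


Formula: ASD = (spacing / 4) * correction
Uncorrected distance = spacing / 4 = 351 / 4 = 87.75 m
ASD = 87.75 * 1.42 = 125 m

125


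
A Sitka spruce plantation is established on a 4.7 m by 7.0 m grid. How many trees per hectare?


Formula: TPH = 10000 m^2/ha / (spacing_x * spacing_y)
Area per tree = 4.7 m * 7.0 m = 32.9 m^2
TPH = 10000 / 32.9 = 304 trees/ha

304


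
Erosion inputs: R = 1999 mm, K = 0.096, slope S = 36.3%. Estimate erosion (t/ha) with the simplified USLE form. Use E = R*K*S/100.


Formula: E = R * K * S / 100  (simplified USLE)
R * K = 1999 * 0.096 = 191.904
E = 191.904 * 36.3 / 100 = 69.66 t/ha

69.66


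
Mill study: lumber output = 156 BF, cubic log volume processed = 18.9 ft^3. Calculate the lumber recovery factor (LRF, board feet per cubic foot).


Formula: LRF = Lumber Output (BF) / Log Input (ft^3)
LRF = 156 BF / 18.9 ft^3
LRF = 8.25 BF/ft^3

8.25


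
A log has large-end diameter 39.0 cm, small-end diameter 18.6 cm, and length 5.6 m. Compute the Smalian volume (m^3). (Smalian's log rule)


Smalian: V = (A1 + A2)/2 * L,  A = pi*(D/200)^2
A1 = pi*(39.0/200)^2 = 0.119459 m^2
A2 = pi*(18.6/200)^2 = 0.027172 m^2
V = (0.119459+0.027172)/2*5.6 = 0.4106 m^3

0.4106


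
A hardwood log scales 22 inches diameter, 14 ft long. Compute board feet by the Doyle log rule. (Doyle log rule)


Doyle: BF = (D - 4)^2 * L / 16
Adjusted diameter = 22 - 4 = 18 in
(D-4)^2 = 18^2 = 324
BF = 324 * 14 / 16 = 284 BF

284


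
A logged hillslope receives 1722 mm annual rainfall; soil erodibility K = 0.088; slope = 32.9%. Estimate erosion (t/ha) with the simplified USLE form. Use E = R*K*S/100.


Formula: E = R * K * S / 100  (simplified USLE)
R * K = 1722 * 0.088 = 151.536
E = 151.536 * 32.9 / 100 = 49.86 t/ha

49.86


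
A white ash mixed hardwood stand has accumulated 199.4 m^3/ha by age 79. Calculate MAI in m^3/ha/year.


Formula: MAI = Total Volume / Stand Age
MAI = 199.4 m^3/ha / 79 years
MAI = 2.52 m^3/ha/year

2.52


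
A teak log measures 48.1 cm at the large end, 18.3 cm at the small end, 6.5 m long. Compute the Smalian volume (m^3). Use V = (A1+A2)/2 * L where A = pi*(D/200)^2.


Smalian: V = (A1 + A2)/2 * L,  A = pi*(D/200)^2
A1 = pi*(48.1/200)^2 = 0.181711 m^2
A2 = pi*(18.3/200)^2 = 0.026302 m^2
V = (0.181711+0.026302)/2*6.5 = 0.676 m^3

0.676


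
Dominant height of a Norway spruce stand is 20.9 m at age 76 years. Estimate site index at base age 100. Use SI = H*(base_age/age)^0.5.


Formula: SI = H_dom * (base_age / age)^0.5
Age ratio = 100 / 76 = 1.31579
sqrt(age_ratio) = 1.14708
SI = 20.9 * 1.14708 = 24.0 m

24.0


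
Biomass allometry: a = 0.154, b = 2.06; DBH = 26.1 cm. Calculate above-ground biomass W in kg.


Formula: W = a * DBH^b  (allometric power law)
DBH^b = 26.1^2.06 = 828.4751
W = 0.154 * 828.4751 = 127.6 kg

127.6


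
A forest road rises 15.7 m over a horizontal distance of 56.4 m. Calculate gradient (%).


Formula: Gradient = rise / run * 100
Gradient = 15.7 / 56.4 * 100 = 27.8%

27.8


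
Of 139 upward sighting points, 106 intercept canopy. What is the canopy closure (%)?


Formula: Canopy closure = covered points / total points * 100
Closure = 106 / 139 * 100
Closure = 0.7626 * 100 = 76.3%

76.3


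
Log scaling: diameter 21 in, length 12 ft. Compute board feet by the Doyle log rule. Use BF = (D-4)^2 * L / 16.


Doyle: BF = (D - 4)^2 * L / 16
Adjusted diameter = 21 - 4 = 17 in
(D-4)^2 = 17^2 = 289
BF = 289 * 12 / 16 = 217 BF

217


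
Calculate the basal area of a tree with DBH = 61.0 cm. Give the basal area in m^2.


Formula: BA = pi * (DBH/2)^2 / 10000  (cm^2 to m^2)
Radius = DBH/2 = 61.0/2 = 30.5 cm
BA = pi * 30.5^2 / 10000
   = 2922.4666 cm^2 / 10000
   = 0.2922 m^2

0.2922


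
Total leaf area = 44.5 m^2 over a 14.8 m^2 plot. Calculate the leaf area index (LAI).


Formula: LAI = total leaf area / ground area  (dimensionless)
LAI = 44.5 m^2 / 14.8 m^2
LAI = 3.01

3.01


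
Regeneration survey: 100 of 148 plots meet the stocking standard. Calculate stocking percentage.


Formula: Stocking % = stocked plots / total plots * 100
Stocking = 100 / 148 * 100
Stocking = 0.6757 * 100 = 67.6%

67.6


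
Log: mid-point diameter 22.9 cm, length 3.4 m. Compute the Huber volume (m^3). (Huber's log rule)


Huber: V = Am * L,  Am = pi*(Dm/200)^2
Am = pi*(22.9/200)^2 = 0.041187 m^2
V = 0.041187*3.4 = 0.14 m^3

0.14


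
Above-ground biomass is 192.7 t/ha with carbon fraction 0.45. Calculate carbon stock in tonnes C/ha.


Formula: Carbon Stock = Biomass * Carbon Fraction
C = 192.7 t/ha * 0.45
C = 86.7 t C/ha

86.7


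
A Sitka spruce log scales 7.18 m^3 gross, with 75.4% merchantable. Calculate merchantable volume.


Formula: MV = V_total * (merchantable_pct / 100)
Merchantable fraction = 75.4% / 100 = 0.754
MV = 7.18 m^3 * 0.754 = 5.414 m^3

5.414


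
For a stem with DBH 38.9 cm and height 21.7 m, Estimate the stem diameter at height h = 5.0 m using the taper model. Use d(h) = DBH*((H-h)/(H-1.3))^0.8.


Taper: d(h) = DBH * ((H - h) / (H - 1.3))^0.8
Numerator = H - h = 21.7 - 5.0 = 16.7 m
Denominator = H - 1.3 = 21.7 - 1.3 = 20.4 m
Ratio = 16.7 / 20.4 = 0.81863
d = 38.9 * 0.81863^0.8 = 33.1 cm

33.1


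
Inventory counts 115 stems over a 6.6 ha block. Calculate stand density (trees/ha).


Formula: Stand Density = N_trees / Area_ha
Density = 115 trees / 6.6 ha
Density = 17 trees/ha

17


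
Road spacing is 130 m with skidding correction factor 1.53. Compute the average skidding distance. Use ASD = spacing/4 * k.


Formula: ASD = (spacing / 4) * correction
Uncorrected distance = spacing / 4 = 130 / 4 = 32.5 m
ASD = 32.5 * 1.53 = 50 m

50


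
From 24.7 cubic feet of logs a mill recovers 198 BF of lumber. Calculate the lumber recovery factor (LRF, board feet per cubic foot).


Formula: LRF = Lumber Output (BF) / Log Input (ft^3)
LRF = 198 BF / 24.7 ft^3
LRF = 8.02 BF/ft^3

8.02


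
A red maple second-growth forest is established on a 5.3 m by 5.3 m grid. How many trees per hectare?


Formula: TPH = 10000 m^2/ha / (spacing_x * spacing_y)
Area per tree = 5.3 m * 5.3 m = 28.09 m^2
TPH = 10000 / 28.09 = 356 trees/ha

356


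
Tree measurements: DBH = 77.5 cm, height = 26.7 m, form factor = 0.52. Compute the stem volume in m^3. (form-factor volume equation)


Formula: V = pi * (DBH/200)^2 * H * ff
Radius = DBH/200 = 77.5/200 = 0.3875 m
Radius^2 = 0.3875^2 = 0.15015625 m^2
V = pi * 0.15015625 * 26.7 * 0.52
V = 6.549 m^3

6.549


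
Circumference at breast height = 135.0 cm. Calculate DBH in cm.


Formula: DBH = C / pi
DBH = 135.0 / pi
pi = 3.14159...
DBH = 43.0 cm

43.0


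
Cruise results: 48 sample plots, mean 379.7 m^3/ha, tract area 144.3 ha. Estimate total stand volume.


Formula: Total Volume = Mean Volume per ha * Total Area
Total Volume = 379.7 m^3/ha * 144.3 ha
Total Volume = 54791 m^3

54791


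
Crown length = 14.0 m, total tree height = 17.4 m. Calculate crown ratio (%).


Formula: Crown Ratio = (Crown Length / Total Height) * 100
CR = (14.0 m / 17.4 m) * 100
CR = 0.8046 * 100 = 80.5%

80.5


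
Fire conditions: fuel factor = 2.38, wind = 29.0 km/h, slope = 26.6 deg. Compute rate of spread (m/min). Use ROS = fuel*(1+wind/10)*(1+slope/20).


Formula: ROS = fuel * (1 + wind/10) * (1 + slope/20)
Wind factor = 1 + 29.0/10 = 3.9
Slope factor = 1 + 26.6/20 = 2.33
ROS = 2.38 * 3.9 * 2.33 = 21.63 m/min

21.63


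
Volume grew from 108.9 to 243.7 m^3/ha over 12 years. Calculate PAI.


Formula: PAI = (V_T2 - V_T1) / (T2 - T1)
Volume increment = 243.7 - 108.9 = 134.8 m^3/ha
PAI = 134.8 / 12 = 11.23 m^3/ha/year

11.23


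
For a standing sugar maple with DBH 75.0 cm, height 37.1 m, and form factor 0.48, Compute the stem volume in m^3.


Formula: V = pi * (DBH/200)^2 * H * ff
Radius = DBH/200 = 75.0/200 = 0.375 m
Radius^2 = 0.375^2 = 0.140625 m^2
V = pi * 0.140625 * 37.1 * 0.48
V = 7.867 m^3

7.867


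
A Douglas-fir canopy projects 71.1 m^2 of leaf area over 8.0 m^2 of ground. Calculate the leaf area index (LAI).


Formula: LAI = total leaf area / ground area  (dimensionless)
LAI = 71.1 m^2 / 8.0 m^2
LAI = 8.89

8.89


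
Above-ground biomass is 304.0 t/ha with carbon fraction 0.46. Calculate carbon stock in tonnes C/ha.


Formula: Carbon Stock = Biomass * Carbon Fraction
C = 304.0 t/ha * 0.46
C = 139.8 t C/ha

139.8


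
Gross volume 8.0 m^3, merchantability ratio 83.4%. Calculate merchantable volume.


Formula: MV = V_total * (merchantable_pct / 100)
Merchantable fraction = 83.4% / 100 = 0.834
MV = 8.0 m^3 * 0.834 = 6.672 m^3

6.672


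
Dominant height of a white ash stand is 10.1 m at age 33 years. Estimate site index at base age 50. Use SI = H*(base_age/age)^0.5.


Formula: SI = H_dom * (base_age / age)^0.5
Age ratio = 50 / 33 = 1.51515
sqrt(age_ratio) = 1.23091
SI = 10.1 * 1.23091 = 12.4 m

12.4


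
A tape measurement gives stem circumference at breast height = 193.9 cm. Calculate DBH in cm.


Formula: DBH = C / pi
DBH = 193.9 / pi
pi = 3.14159...
DBH = 61.7 cm

61.7


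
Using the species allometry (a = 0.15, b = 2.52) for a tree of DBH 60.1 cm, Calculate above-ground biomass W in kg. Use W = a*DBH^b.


Formula: W = a * DBH^b  (allometric power law)
DBH^b = 60.1^2.52 = 30392.3071
W = 0.15 * 30392.3071 = 4558.8 kg

4558.8


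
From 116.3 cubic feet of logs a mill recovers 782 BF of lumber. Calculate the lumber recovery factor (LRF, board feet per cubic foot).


Formula: LRF = Lumber Output (BF) / Log Input (ft^3)
LRF = 782 BF / 116.3 ft^3
LRF = 6.72 BF/ft^3

6.72


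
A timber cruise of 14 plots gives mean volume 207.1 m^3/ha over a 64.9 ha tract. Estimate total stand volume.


Formula: Total Volume = Mean Volume per ha * Total Area
Total Volume = 207.1 m^3/ha * 64.9 ha
Total Volume = 13441 m^3

13441


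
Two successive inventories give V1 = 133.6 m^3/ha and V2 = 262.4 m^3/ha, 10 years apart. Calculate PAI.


Formula: PAI = (V_T2 - V_T1) / (T2 - T1)
Volume increment = 262.4 - 133.6 = 128.8 m^3/ha
PAI = 128.8 / 10 = 12.88 m^3/ha/year

12.88


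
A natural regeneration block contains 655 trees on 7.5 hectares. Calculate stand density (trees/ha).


Formula: Stand Density = N_trees / Area_ha
Density = 655 trees / 7.5 ha
Density = 87 trees/ha

87


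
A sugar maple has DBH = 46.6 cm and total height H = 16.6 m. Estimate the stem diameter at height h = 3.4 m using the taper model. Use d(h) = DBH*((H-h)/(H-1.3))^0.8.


Taper: d(h) = DBH * ((H - h) / (H - 1.3))^0.8
Numerator = H - h = 16.6 - 3.4 = 13.2 m
Denominator = H - 1.3 = 16.6 - 1.3 = 15.3 m
Ratio = 13.2 / 15.3 = 0.86275
d = 46.6 * 0.86275^0.8 = 41.4 cm

41.4


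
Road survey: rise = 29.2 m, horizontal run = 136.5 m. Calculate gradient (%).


Formula: Gradient = rise / run * 100
Gradient = 29.2 / 136.5 * 100 = 21.4%

21.4


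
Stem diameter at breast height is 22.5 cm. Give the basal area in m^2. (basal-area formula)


Formula: BA = pi * (DBH/2)^2 / 10000  (cm^2 to m^2)
Radius = DBH/2 = 22.5/2 = 11.25 cm
BA = pi * 11.25^2 / 10000
   = 397.6078 cm^2 / 10000
   = 0.0398 m^2

0.0398


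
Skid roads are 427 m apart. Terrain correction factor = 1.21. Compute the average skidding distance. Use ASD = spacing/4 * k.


Formula: ASD = (spacing / 4) * correction
Uncorrected distance = spacing / 4 = 427 / 4 = 106.75 m
ASD = 106.75 * 1.21 = 129 m

129


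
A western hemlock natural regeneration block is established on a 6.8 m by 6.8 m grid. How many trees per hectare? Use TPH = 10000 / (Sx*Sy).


Formula: TPH = 10000 m^2/ha / (spacing_x * spacing_y)
Area per tree = 6.8 m * 6.8 m = 46.24 m^2
TPH = 10000 / 46.24 = 216 trees/ha

216


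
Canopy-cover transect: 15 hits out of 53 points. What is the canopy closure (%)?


Formula: Canopy closure = covered points / total points * 100
Closure = 15 / 53 * 100
Closure = 0.283 * 100 = 28.3%

28.3


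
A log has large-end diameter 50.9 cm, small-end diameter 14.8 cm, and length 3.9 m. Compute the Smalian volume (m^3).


Smalian: V = (A1 + A2)/2 * L,  A = pi*(D/200)^2
A1 = pi*(50.9/200)^2 = 0.203482 m^2
A2 = pi*(14.8/200)^2 = 0.017203 m^2
V = (0.203482+0.017203)/2*3.9 = 0.4303 m^3

0.4303


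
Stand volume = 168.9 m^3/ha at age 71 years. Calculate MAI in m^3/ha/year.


Formula: MAI = Total Volume / Stand Age
MAI = 168.9 m^3/ha / 71 years
MAI = 2.38 m^3/ha/year

2.38


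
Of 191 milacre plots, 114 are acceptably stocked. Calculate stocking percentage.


Formula: Stocking % = stocked plots / total plots * 100
Stocking = 114 / 191 * 100
Stocking = 0.5969 * 100 = 59.7%

59.7


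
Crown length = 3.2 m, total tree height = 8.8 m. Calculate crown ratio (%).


Formula: Crown Ratio = (Crown Length / Total Height) * 100
CR = (3.2 m / 8.8 m) * 100
CR = 0.3636 * 100 = 36.4%

36.4


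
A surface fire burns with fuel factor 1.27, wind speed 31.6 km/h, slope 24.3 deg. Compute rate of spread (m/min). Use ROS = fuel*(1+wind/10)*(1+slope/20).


Formula: ROS = fuel * (1 + wind/10) * (1 + slope/20)
Wind factor = 1 + 31.6/10 = 4.16
Slope factor = 1 + 24.3/20 = 2.215
ROS = 1.27 * 4.16 * 2.215 = 11.7 m/min

11.7


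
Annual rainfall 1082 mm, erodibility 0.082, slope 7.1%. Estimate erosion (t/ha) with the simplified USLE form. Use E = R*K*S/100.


Formula: E = R * K * S / 100  (simplified USLE)
R * K = 1082 * 0.082 = 88.724
E = 88.724 * 7.1 / 100 = 6.3 t/ha

6.3


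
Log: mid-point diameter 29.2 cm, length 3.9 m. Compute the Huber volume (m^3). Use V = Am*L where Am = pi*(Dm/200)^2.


Huber: V = Am * L,  Am = pi*(Dm/200)^2
Am = pi*(29.2/200)^2 = 0.066966 m^2
V = 0.066966*3.9 = 0.2612 m^3

0.2612


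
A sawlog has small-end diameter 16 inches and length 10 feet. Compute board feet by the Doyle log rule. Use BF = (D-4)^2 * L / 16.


Doyle: BF = (D - 4)^2 * L / 16
Adjusted diameter = 16 - 4 = 12 in
(D-4)^2 = 12^2 = 144
BF = 144 * 10 / 16 = 90 BF

90


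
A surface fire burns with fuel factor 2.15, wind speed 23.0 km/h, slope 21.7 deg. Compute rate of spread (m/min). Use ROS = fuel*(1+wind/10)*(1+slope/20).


Formula: ROS = fuel * (1 + wind/10) * (1 + slope/20)
Wind factor = 1 + 23.0/10 = 3.3
Slope factor = 1 + 21.7/20 = 2.085
ROS = 2.15 * 3.3 * 2.085 = 14.79 m/min

14.79


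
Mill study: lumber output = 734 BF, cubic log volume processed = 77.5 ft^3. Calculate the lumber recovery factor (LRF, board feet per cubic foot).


Formula: LRF = Lumber Output (BF) / Log Input (ft^3)
LRF = 734 BF / 77.5 ft^3
LRF = 9.47 BF/ft^3

9.47


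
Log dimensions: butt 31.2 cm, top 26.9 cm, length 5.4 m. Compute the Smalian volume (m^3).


Smalian: V = (A1 + A2)/2 * L,  A = pi*(D/200)^2
A1 = pi*(31.2/200)^2 = 0.076454 m^2
A2 = pi*(26.9/200)^2 = 0.056832 m^2
V = (0.076454+0.056832)/2*5.4 = 0.3599 m^3

0.3599


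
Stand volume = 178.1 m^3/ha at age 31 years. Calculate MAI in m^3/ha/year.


Formula: MAI = Total Volume / Stand Age
MAI = 178.1 m^3/ha / 31 years
MAI = 5.75 m^3/ha/year

5.75


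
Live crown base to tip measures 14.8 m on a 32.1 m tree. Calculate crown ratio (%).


Formula: Crown Ratio = (Crown Length / Total Height) * 100
CR = (14.8 m / 32.1 m) * 100
CR = 0.4611 * 100 = 46.1%

46.1


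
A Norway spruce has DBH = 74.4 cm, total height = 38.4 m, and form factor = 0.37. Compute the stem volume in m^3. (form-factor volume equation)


Formula: V = pi * (DBH/200)^2 * H * ff
Radius = DBH/200 = 74.4/200 = 0.372 m
Radius^2 = 0.372^2 = 0.138384 m^2
V = pi * 0.138384 * 38.4 * 0.37
V = 6.177 m^3

6.177


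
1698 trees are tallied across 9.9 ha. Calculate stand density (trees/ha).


Formula: Stand Density = N_trees / Area_ha
Density = 1698 trees / 9.9 ha
Density = 172 trees/ha

172


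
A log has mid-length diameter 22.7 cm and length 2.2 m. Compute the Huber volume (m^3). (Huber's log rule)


Huber: V = Am * L,  Am = pi*(Dm/200)^2
Am = pi*(22.7/200)^2 = 0.040471 m^2
V = 0.040471*2.2 = 0.089 m^3

0.089


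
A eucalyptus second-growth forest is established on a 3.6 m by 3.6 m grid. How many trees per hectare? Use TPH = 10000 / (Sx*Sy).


Formula: TPH = 10000 m^2/ha / (spacing_x * spacing_y)
Area per tree = 3.6 m * 3.6 m = 12.96 m^2
TPH = 10000 / 12.96 = 772 trees/ha

772


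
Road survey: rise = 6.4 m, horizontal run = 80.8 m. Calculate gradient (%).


Formula: Gradient = rise / run * 100
Gradient = 6.4 / 80.8 * 100 = 7.9%

7.9


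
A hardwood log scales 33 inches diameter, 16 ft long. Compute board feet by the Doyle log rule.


Doyle: BF = (D - 4)^2 * L / 16
Adjusted diameter = 33 - 4 = 29 in
(D-4)^2 = 29^2 = 841
BF = 841 * 16 / 16 = 841 BF

841


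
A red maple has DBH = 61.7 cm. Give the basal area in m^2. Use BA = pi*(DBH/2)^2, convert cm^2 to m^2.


Formula: BA = pi * (DBH/2)^2 / 10000  (cm^2 to m^2)
Radius = DBH/2 = 61.7/2 = 30.85 cm
BA = pi * 30.85^2 / 10000
   = 2989.9244 cm^2 / 10000
   = 0.299 m^2

0.299


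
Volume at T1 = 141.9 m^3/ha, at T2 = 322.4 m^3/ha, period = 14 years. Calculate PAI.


Formula: PAI = (V_T2 - V_T1) / (T2 - T1)
Volume increment = 322.4 - 141.9 = 180.5 m^3/ha
PAI = 180.5 / 14 = 12.89 m^3/ha/year

12.89


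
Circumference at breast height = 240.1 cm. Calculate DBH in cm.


Formula: DBH = C / pi
DBH = 240.1 / pi
pi = 3.14159...
DBH = 76.4 cm

76.4


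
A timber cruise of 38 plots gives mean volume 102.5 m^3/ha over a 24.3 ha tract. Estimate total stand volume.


Formula: Total Volume = Mean Volume per ha * Total Area
Total Volume = 102.5 m^3/ha * 24.3 ha
Total Volume = 2491 m^3

2491


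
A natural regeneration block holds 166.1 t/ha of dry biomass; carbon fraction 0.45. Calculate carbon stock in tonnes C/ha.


Formula: Carbon Stock = Biomass * Carbon Fraction
C = 166.1 t/ha * 0.45
C = 74.7 t C/ha

74.7


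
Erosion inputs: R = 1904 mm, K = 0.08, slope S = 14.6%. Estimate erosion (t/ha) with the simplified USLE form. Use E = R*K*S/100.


Formula: E = R * K * S / 100  (simplified USLE)
R * K = 1904 * 0.08 = 152.32
E = 152.32 * 14.6 / 100 = 22.24 t/ha

22.24


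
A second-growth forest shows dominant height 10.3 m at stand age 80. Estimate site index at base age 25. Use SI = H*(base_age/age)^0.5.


Formula: SI = H_dom * (base_age / age)^0.5
Age ratio = 25 / 80 = 0.3125
sqrt(age_ratio) = 0.55902
SI = 10.3 * 0.55902 = 5.8 m

5.8


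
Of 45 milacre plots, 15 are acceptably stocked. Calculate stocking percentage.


Formula: Stocking % = stocked plots / total plots * 100
Stocking = 15 / 45 * 100
Stocking = 0.3333 * 100 = 33.3%

33.3


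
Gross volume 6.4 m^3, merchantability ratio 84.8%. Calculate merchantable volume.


Formula: MV = V_total * (merchantable_pct / 100)
Merchantable fraction = 84.8% / 100 = 0.848
MV = 6.4 m^3 * 0.848 = 5.427 m^3

5.427


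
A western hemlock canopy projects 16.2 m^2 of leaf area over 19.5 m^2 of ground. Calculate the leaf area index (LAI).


Formula: LAI = total leaf area / ground area  (dimensionless)
LAI = 16.2 m^2 / 19.5 m^2
LAI = 0.83

0.83


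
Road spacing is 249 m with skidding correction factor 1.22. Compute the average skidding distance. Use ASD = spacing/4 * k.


Formula: ASD = (spacing / 4) * correction
Uncorrected distance = spacing / 4 = 249 / 4 = 62.25 m
ASD = 62.25 * 1.22 = 76 m

76


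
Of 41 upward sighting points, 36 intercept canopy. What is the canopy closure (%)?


Formula: Canopy closure = covered points / total points * 100
Closure = 36 / 41 * 100
Closure = 0.878 * 100 = 87.8%

87.8
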